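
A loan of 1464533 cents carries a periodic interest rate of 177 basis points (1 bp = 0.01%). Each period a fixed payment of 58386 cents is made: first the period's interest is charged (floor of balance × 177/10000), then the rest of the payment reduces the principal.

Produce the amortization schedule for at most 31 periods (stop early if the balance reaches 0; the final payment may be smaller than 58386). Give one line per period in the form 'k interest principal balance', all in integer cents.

1. interest=⌊1464533·177/10000⌋=25922; principal=58386-25922=32464; balance=1464533-32464=1432069
2. interest=⌊1432069·177/10000⌋=25347; principal=58386-25347=33039; balance=1432069-33039=1399030
3. interest=⌊1399030·177/10000⌋=24762; principal=58386-24762=33624; balance=1399030-33624=1365406
4. interest=⌊1365406·177/10000⌋=24167; principal=58386-24167=34219; balance=1365406-34219=1331187
5. interest=⌊1331187·177/10000⌋=23562; principal=58386-23562=34824; balance=1331187-34824=1296363
6. interest=⌊1296363·177/10000⌋=22945; principal=58386-22945=35441; balance=1296363-35441=1260922
7. interest=⌊1260922·177/10000⌋=22318; principal=58386-22318=36068; balance=1260922-36068=1224854
8. interest=⌊1224854·177/10000⌋=21679; principal=58386-21679=36707; balance=1224854-36707=1188147
9. interest=⌊1188147·177/10000⌋=21030; principal=58386-21030=37356; balance=1188147-37356=1150791
10. interest=⌊1150791·177/10000⌋=20369; principal=58386-20369=38017; balance=1150791-38017=1112774
11. interest=⌊1112774·177/10000⌋=19696; principal=58386-19696=38690; balance=1112774-38690=1074084
12. interest=⌊1074084·177/10000⌋=19011; principal=58386-19011=39375; balance=1074084-39375=1034709
13. interest=⌊1034709·177/10000⌋=18314; principal=58386-18314=40072; balance=1034709-40072=994637
14. interest=⌊994637·177/10000⌋=17605; principal=58386-17605=40781; balance=994637-40781=953856
15. interest=⌊953856·177/10000⌋=16883; principal=58386-16883=41503; balance=953856-41503=912353
16. interest=⌊912353·177/10000⌋=16148; principal=58386-16148=42238; balance=912353-42238=870115
17. interest=⌊870115·177/10000⌋=15401; principal=58386-15401=42985; balance=870115-42985=827130
18. interest=⌊827130·177/10000⌋=14640; principal=58386-14640=43746; balance=827130-43746=783384
19. interest=⌊783384·177/10000⌋=13865; principal=58386-13865=44521; balance=783384-44521=738863
20. interest=⌊738863·177/10000⌋=13077; principal=58386-13077=45309; balance=738863-45309=693554
21. interest=⌊693554·177/10000⌋=12275; principal=58386-12275=46111; balance=693554-46111=647443
22. interest=⌊647443·177/10000⌋=11459; principal=58386-11459=46927; balance=647443-46927=600516
23. interest=⌊600516·177/10000⌋=10629; principal=58386-10629=47757; balance=600516-47757=552759
24. interest=⌊552759·177/10000⌋=9783; principal=58386-9783=48603; balance=552759-48603=504156
25. interest=⌊504156·177/10000⌋=8923; principal=58386-8923=49463; balance=504156-49463=454693
26. interest=⌊454693·177/10000⌋=8048; principal=58386-8048=50338; balance=454693-50338=404355
27. interest=⌊404355·177/10000⌋=7157; principal=58386-7157=51229; balance=404355-51229=353126
28. interest=⌊353126·177/10000⌋=6250; principal=58386-6250=52136; balance=353126-52136=300990
29. interest=⌊300990·177/10000⌋=5327; principal=58386-5327=53059; balance=300990-53059=247931
30. interest=⌊247931·177/10000⌋=4388; principal=58386-4388=53998; balance=247931-53998=193933
31. interest=⌊193933·177/10000⌋=3432; principal=58386-3432=54954; balance=193933-54954=138979

1 25922 32464 1432069
2 25347 33039 1399030
3 24762 33624 1365406
4 24167 34219 1331187
5 23562 34824 1296363
6 22945 35441 1260922
7 22318 36068 1224854
8 21679 36707 1188147
9 21030 37356 1150791
10 20369 38017 1112774
11 19696 38690 1074084
12 19011 39375 1034709
13 18314 40072 994637
14 17605 40781 953856
15 16883 41503 912353
16 16148 42238 870115
17 15401 42985 827130
18 14640 43746 783384
19 13865 44521 738863
20 13077 45309 693554
21 12275 46111 647443
22 11459 46927 600516
23 10629 47757 552759
24 9783 48603 504156
25 8923 49463 454693
26 8048 50338 404355
27 7157 51229 353126
28 6250 52136 300990
29 5327 53059 247931
30 4388 53998 193933
31 3432 54954 138979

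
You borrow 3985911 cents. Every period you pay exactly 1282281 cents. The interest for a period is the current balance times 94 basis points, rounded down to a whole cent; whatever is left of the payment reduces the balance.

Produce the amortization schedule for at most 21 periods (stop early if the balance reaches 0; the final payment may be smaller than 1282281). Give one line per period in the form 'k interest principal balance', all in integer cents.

1 37467 1244814 2741097
2 25766 1256515 1484582
3 13955 1268326 216256
4 2032 216256 0

1. interest=⌊3985911·94/10000⌋=37467; principal=1282281-37467=1244814; balance=3985911-1244814=2741097
2. interest=⌊2741097·94/10000⌋=25766; principal=1282281-25766=1256515; balance=2741097-1256515=1484582
3. interest=⌊1484582·94/10000⌋=13955; principal=1282281-13955=1268326; balance=1484582-1268326=216256
4. interest=⌊216256·94/10000⌋=2032; principal=min(1282281-2032,216256)=216256; balance=216256-216256=0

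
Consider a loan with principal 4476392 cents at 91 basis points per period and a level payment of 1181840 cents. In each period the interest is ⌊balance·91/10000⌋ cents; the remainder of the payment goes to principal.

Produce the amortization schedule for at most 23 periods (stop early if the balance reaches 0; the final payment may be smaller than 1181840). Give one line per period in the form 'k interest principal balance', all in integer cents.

1. interest=⌊4476392·91/10000⌋=40735; principal=1181840-40735=1141105; balance=4476392-1141105=3335287
2. interest=⌊3335287·91/10000⌋=30351; principal=1181840-30351=1151489; balance=3335287-1151489=2183798
3. interest=⌊2183798·91/10000⌋=19872; principal=1181840-19872=1161968; balance=2183798-1161968=1021830
4. interest=⌊1021830·91/10000⌋=9298; principal=min(1181840-9298,1021830)=1021830; balance=1021830-1021830=0

1 40735 1141105 3335287
2 30351 1151489 2183798
3 19872 1161968 1021830
4 9298 1021830 0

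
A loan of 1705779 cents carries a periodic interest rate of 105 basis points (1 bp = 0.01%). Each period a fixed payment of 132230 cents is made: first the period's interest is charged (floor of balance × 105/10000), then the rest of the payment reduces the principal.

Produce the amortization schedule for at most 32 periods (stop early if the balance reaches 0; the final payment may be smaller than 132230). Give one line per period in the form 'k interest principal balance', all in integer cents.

1. interest=⌊1705779·105/10000⌋=17910; principal=132230-17910=114320; balance=1705779-114320=1591459
2. interest=⌊1591459·105/10000⌋=16710; principal=132230-16710=115520; balance=1591459-115520=1475939
3. interest=⌊1475939·105/10000⌋=15497; principal=132230-15497=116733; balance=1475939-116733=1359206
4. interest=⌊1359206·105/10000⌋=14271; principal=132230-14271=117959; balance=1359206-117959=1241247
5. interest=⌊1241247·105/10000⌋=13033; principal=132230-13033=119197; balance=1241247-119197=1122050
6. interest=⌊1122050·105/10000⌋=11781; principal=132230-11781=120449; balance=1122050-120449=1001601
7. interest=⌊1001601·105/10000⌋=10516; principal=132230-10516=121714; balance=1001601-121714=879887
8. interest=⌊879887·105/10000⌋=9238; principal=132230-9238=122992; balance=879887-122992=756895
9. interest=⌊756895·105/10000⌋=7947; principal=132230-7947=124283; balance=756895-124283=632612
10. interest=⌊632612·105/10000⌋=6642; principal=132230-6642=125588; balance=632612-125588=507024
11. interest=⌊507024·105/10000⌋=5323; principal=132230-5323=126907; balance=507024-126907=380117
12. interest=⌊380117·105/10000⌋=3991; principal=132230-3991=128239; balance=380117-128239=251878
13. interest=⌊251878·105/10000⌋=2644; principal=132230-2644=129586; balance=251878-129586=122292
14. interest=⌊122292·105/10000⌋=1284; principal=min(132230-1284,122292)=122292; balance=122292-122292=0

1 17910 114320 1591459
2 16710 115520 1475939
3 15497 116733 1359206
4 14271 117959 1241247
5 13033 119197 1122050
6 11781 120449 1001601
7 10516 121714 879887
8 9238 122992 756895
9 7947 124283 632612
10 6642 125588 507024
11 5323 126907 380117
12 3991 128239 251878
13 2644 129586 122292
14 1284 122292 0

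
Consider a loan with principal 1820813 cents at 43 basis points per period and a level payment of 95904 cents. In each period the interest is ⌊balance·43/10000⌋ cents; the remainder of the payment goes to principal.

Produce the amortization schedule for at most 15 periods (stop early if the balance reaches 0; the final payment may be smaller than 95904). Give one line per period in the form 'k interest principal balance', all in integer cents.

1. interest=⌊1820813·43/10000⌋=7829; principal=95904-7829=88075; balance=1820813-88075=1732738
2. interest=⌊1732738·43/10000⌋=7450; principal=95904-7450=88454; balance=1732738-88454=1644284
3. interest=⌊1644284·43/10000⌋=7070; principal=95904-7070=88834; balance=1644284-88834=1555450
4. interest=⌊1555450·43/10000⌋=6688; principal=95904-6688=89216; balance=1555450-89216=1466234
5. interest=⌊1466234·43/10000⌋=6304; principal=95904-6304=89600; balance=1466234-89600=1376634
6. interest=⌊1376634·43/10000⌋=5919; principal=95904-5919=89985; balance=1376634-89985=1286649
7. interest=⌊1286649·43/10000⌋=5532; principal=95904-5532=90372; balance=1286649-90372=1196277
8. interest=⌊1196277·43/10000⌋=5143; principal=95904-5143=90761; balance=1196277-90761=1105516
9. interest=⌊1105516·43/10000⌋=4753; principal=95904-4753=91151; balance=1105516-91151=1014365
10. interest=⌊1014365·43/10000⌋=4361; principal=95904-4361=91543; balance=1014365-91543=922822
11. interest=⌊922822·43/10000⌋=3968; principal=95904-3968=91936; balance=922822-91936=830886
12. interest=⌊830886·43/10000⌋=3572; principal=95904-3572=92332; balance=830886-92332=738554
13. interest=⌊738554·43/10000⌋=3175; principal=95904-3175=92729; balance=738554-92729=645825
14. interest=⌊645825·43/10000⌋=2777; principal=95904-2777=93127; balance=645825-93127=552698
15. interest=⌊552698·43/10000⌋=2376; principal=95904-2376=93528; balance=552698-93528=459170

1 7829 88075 1732738
2 7450 88454 1644284
3 7070 88834 1555450
4 6688 89216 1466234
5 6304 89600 1376634
6 5919 89985 1286649
7 5532 90372 1196277
8 5143 90761 1105516
9 4753 91151 1014365
10 4361 91543 922822
11 3968 91936 830886
12 3572 92332 738554
13 3175 92729 645825
14 2777 93127 552698
15 2376 93528 459170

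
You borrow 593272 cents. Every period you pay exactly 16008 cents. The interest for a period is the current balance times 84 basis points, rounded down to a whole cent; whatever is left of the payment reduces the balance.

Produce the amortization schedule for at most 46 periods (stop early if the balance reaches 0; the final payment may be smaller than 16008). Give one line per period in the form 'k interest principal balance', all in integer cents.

1 4983 11025 582247
2 4890 11118 571129
3 4797 11211 559918
4 4703 11305 548613
5 4608 11400 537213
6 4512 11496 525717
7 4416 11592 514125
8 4318 11690 502435
9 4220 11788 490647
10 4121 11887 478760
11 4021 11987 466773
12 3920 12088 454685
13 3819 12189 442496
14 3716 12292 430204
15 3613 12395 417809
16 3509 12499 405310
17 3404 12604 392706
18 3298 12710 379996
19 3191 12817 367179
20 3084 12924 354255
21 2975 13033 341222
22 2866 13142 328080
23 2755 13253 314827
24 2644 13364 301463
25 2532 13476 287987
26 2419 13589 274398
27 2304 13704 260694
28 2189 13819 246875
29 2073 13935 232940
30 1956 14052 218888
31 1838 14170 204718
32 1719 14289 190429
33 1599 14409 176020
34 1478 14530 161490
35 1356 14652 146838
36 1233 14775 132063
37 1109 14899 117164
38 984 15024 102140
39 857 15151 86989
40 730 15278 71711
41 602 15406 56305
42 472 15536 40769
43 342 15666 25103
44 210 15798 9305
45 78 9305 0

1. interest=⌊593272·84/10000⌋=4983; principal=16008-4983=11025; balance=593272-11025=582247
2. interest=⌊582247·84/10000⌋=4890; principal=16008-4890=11118; balance=582247-11118=571129
3. interest=⌊571129·84/10000⌋=4797; principal=16008-4797=11211; balance=571129-11211=559918
4. interest=⌊559918·84/10000⌋=4703; principal=16008-4703=11305; balance=559918-11305=548613
5. interest=⌊548613·84/10000⌋=4608; principal=16008-4608=11400; balance=548613-11400=537213
6. interest=⌊537213·84/10000⌋=4512; principal=16008-4512=11496; balance=537213-11496=525717
7. interest=⌊525717·84/10000⌋=4416; principal=16008-4416=11592; balance=525717-11592=514125
8. interest=⌊514125·84/10000⌋=4318; principal=16008-4318=11690; balance=514125-11690=502435
9. interest=⌊502435·84/10000⌋=4220; principal=16008-4220=11788; balance=502435-11788=490647
10. interest=⌊490647·84/10000⌋=4121; principal=16008-4121=11887; balance=490647-11887=478760
11. interest=⌊478760·84/10000⌋=4021; principal=16008-4021=11987; balance=478760-11987=466773
12. interest=⌊466773·84/10000⌋=3920; principal=16008-3920=12088; balance=466773-12088=454685
13. interest=⌊454685·84/10000⌋=3819; principal=16008-3819=12189; balance=454685-12189=442496
14. interest=⌊442496·84/10000⌋=3716; principal=16008-3716=12292; balance=442496-12292=430204
15. interest=⌊430204·84/10000⌋=3613; principal=16008-3613=12395; balance=430204-12395=417809
16. interest=⌊417809·84/10000⌋=3509; principal=16008-3509=12499; balance=417809-12499=405310
17. interest=⌊405310·84/10000⌋=3404; principal=16008-3404=12604; balance=405310-12604=392706
18. interest=⌊392706·84/10000⌋=3298; principal=16008-3298=12710; balance=392706-12710=379996
19. interest=⌊379996·84/10000⌋=3191; principal=16008-3191=12817; balance=379996-12817=367179
20. interest=⌊367179·84/10000⌋=3084; principal=16008-3084=12924; balance=367179-12924=354255
21. interest=⌊354255·84/10000⌋=2975; principal=16008-2975=13033; balance=354255-13033=341222
22. interest=⌊341222·84/10000⌋=2866; principal=16008-2866=13142; balance=341222-13142=328080
23. interest=⌊328080·84/10000⌋=2755; principal=16008-2755=13253; balance=328080-13253=314827
24. interest=⌊314827·84/10000⌋=2644; principal=16008-2644=13364; balance=314827-13364=301463
25. interest=⌊301463·84/10000⌋=2532; principal=16008-2532=13476; balance=301463-13476=287987
26. interest=⌊287987·84/10000⌋=2419; principal=16008-2419=13589; balance=287987-13589=274398
27. interest=⌊274398·84/10000⌋=2304; principal=16008-2304=13704; balance=274398-13704=260694
28. interest=⌊260694·84/10000⌋=2189; principal=16008-2189=13819; balance=260694-13819=246875
29. interest=⌊246875·84/10000⌋=2073; principal=16008-2073=13935; balance=246875-13935=232940
30. interest=⌊232940·84/10000⌋=1956; principal=16008-1956=14052; balance=232940-14052=218888
31. interest=⌊218888·84/10000⌋=1838; principal=16008-1838=14170; balance=218888-14170=204718
32. interest=⌊204718·84/10000⌋=1719; principal=16008-1719=14289; balance=204718-14289=190429
33. interest=⌊190429·84/10000⌋=1599; principal=16008-1599=14409; balance=190429-14409=176020
34. interest=⌊176020·84/10000⌋=1478; principal=16008-1478=14530; balance=176020-14530=161490
35. interest=⌊161490·84/10000⌋=1356; principal=16008-1356=14652; balance=161490-14652=146838
36. interest=⌊146838·84/10000⌋=1233; principal=16008-1233=14775; balance=146838-14775=132063
37. interest=⌊132063·84/10000⌋=1109; principal=16008-1109=14899; balance=132063-14899=117164
38. interest=⌊117164·84/10000⌋=984; principal=16008-984=15024; balance=117164-15024=102140
39. interest=⌊102140·84/10000⌋=857; principal=16008-857=15151; balance=102140-15151=86989
40. interest=⌊86989·84/10000⌋=730; principal=16008-730=15278; balance=86989-15278=71711
41. interest=⌊71711·84/10000⌋=602; principal=16008-602=15406; balance=71711-15406=56305
42. interest=⌊56305·84/10000⌋=472; principal=16008-472=15536; balance=56305-15536=40769
43. interest=⌊40769·84/10000⌋=342; principal=16008-342=15666; balance=40769-15666=25103
44. interest=⌊25103·84/10000⌋=210; principal=16008-210=15798; balance=25103-15798=9305
45. interest=⌊9305·84/10000⌋=78; principal=min(16008-78,9305)=9305; balance=9305-9305=0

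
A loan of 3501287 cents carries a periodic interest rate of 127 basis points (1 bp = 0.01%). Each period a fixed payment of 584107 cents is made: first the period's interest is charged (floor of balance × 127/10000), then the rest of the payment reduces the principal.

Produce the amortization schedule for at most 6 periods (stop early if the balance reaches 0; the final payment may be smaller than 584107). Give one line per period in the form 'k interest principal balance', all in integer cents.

1 44466 539641 2961646
2 37612 546495 2415151
3 30672 553435 1861716
4 23643 560464 1301252
5 16525 567582 733670
6 9317 574790 158880

1. interest=⌊3501287·127/10000⌋=44466; principal=584107-44466=539641; balance=3501287-539641=2961646
2. interest=⌊2961646·127/10000⌋=37612; principal=584107-37612=546495; balance=2961646-546495=2415151
3. interest=⌊2415151·127/10000⌋=30672; principal=584107-30672=553435; balance=2415151-553435=1861716
4. interest=⌊1861716·127/10000⌋=23643; principal=584107-23643=560464; balance=1861716-560464=1301252
5. interest=⌊1301252·127/10000⌋=16525; principal=584107-16525=567582; balance=1301252-567582=733670
6. interest=⌊733670·127/10000⌋=9317; principal=584107-9317=574790; balance=733670-574790=158880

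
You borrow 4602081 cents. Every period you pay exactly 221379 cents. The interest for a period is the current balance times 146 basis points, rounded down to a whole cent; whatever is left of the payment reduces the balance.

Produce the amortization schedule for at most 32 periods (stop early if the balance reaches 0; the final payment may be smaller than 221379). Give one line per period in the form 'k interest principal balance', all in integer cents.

1. interest=⌊4602081·146/10000⌋=67190; principal=221379-67190=154189; balance=4602081-154189=4447892
2. interest=⌊4447892·146/10000⌋=64939; principal=221379-64939=156440; balance=4447892-156440=4291452
3. interest=⌊4291452·146/10000⌋=62655; principal=221379-62655=158724; balance=4291452-158724=4132728
4. interest=⌊4132728·146/10000⌋=60337; principal=221379-60337=161042; balance=4132728-161042=3971686
5. interest=⌊3971686·146/10000⌋=57986; principal=221379-57986=163393; balance=3971686-163393=3808293
6. interest=⌊3808293·146/10000⌋=55601; principal=221379-55601=165778; balance=3808293-165778=3642515
7. interest=⌊3642515·146/10000⌋=53180; principal=221379-53180=168199; balance=3642515-168199=3474316
8. interest=⌊3474316·146/10000⌋=50725; principal=221379-50725=170654; balance=3474316-170654=3303662
9. interest=⌊3303662·146/10000⌋=48233; principal=221379-48233=173146; balance=3303662-173146=3130516
10. interest=⌊3130516·146/10000⌋=45705; principal=221379-45705=175674; balance=3130516-175674=2954842
11. interest=⌊2954842·146/10000⌋=43140; principal=221379-43140=178239; balance=2954842-178239=2776603
12. interest=⌊2776603·146/10000⌋=40538; principal=221379-40538=180841; balance=2776603-180841=2595762
13. interest=⌊2595762·146/10000⌋=37898; principal=221379-37898=183481; balance=2595762-183481=2412281
14. interest=⌊2412281·146/10000⌋=35219; principal=221379-35219=186160; balance=2412281-186160=2226121
15. interest=⌊2226121·146/10000⌋=32501; principal=221379-32501=188878; balance=2226121-188878=2037243
16. interest=⌊2037243·146/10000⌋=29743; principal=221379-29743=191636; balance=2037243-191636=1845607
17. interest=⌊1845607·146/10000⌋=26945; principal=221379-26945=194434; balance=1845607-194434=1651173
18. interest=⌊1651173·146/10000⌋=24107; principal=221379-24107=197272; balance=1651173-197272=1453901
19. interest=⌊1453901·146/10000⌋=21226; principal=221379-21226=200153; balance=1453901-200153=1253748
20. interest=⌊1253748·146/10000⌋=18304; principal=221379-18304=203075; balance=1253748-203075=1050673
21. interest=⌊1050673·146/10000⌋=15339; principal=221379-15339=206040; balance=1050673-206040=844633
22. interest=⌊844633·146/10000⌋=12331; principal=221379-12331=209048; balance=844633-209048=635585
23. interest=⌊635585·146/10000⌋=9279; principal=221379-9279=212100; balance=635585-212100=423485
24. interest=⌊423485·146/10000⌋=6182; principal=221379-6182=215197; balance=423485-215197=208288
25. interest=⌊208288·146/10000⌋=3041; principal=min(221379-3041,208288)=208288; balance=208288-208288=0

1 67190 154189 4447892
2 64939 156440 4291452
3 62655 158724 4132728
4 60337 161042 3971686
5 57986 163393 3808293
6 55601 165778 3642515
7 53180 168199 3474316
8 50725 170654 3303662
9 48233 173146 3130516
10 45705 175674 2954842
11 43140 178239 2776603
12 40538 180841 2595762
13 37898 183481 2412281
14 35219 186160 2226121
15 32501 188878 2037243
16 29743 191636 1845607
17 26945 194434 1651173
18 24107 197272 1453901
19 21226 200153 1253748
20 18304 203075 1050673
21 15339 206040 844633
22 12331 209048 635585
23 9279 212100 423485
24 6182 215197 208288
25 3041 208288 0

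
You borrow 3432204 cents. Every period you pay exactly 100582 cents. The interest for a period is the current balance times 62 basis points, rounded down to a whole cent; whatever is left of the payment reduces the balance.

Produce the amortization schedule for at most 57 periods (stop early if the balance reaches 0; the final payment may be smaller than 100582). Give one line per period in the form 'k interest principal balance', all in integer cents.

1. interest=⌊3432204·62/10000⌋=21279; principal=100582-21279=79303; balance=3432204-79303=3352901
2. interest=⌊3352901·62/10000⌋=20787; principal=100582-20787=79795; balance=3352901-79795=3273106
3. interest=⌊3273106·62/10000⌋=20293; principal=100582-20293=80289; balance=3273106-80289=3192817
4. interest=⌊3192817·62/10000⌋=19795; principal=100582-19795=80787; balance=3192817-80787=3112030
5. interest=⌊3112030·62/10000⌋=19294; principal=100582-19294=81288; balance=3112030-81288=3030742
6. interest=⌊3030742·62/10000⌋=18790; principal=100582-18790=81792; balance=3030742-81792=2948950
7. interest=⌊2948950·62/10000⌋=18283; principal=100582-18283=82299; balance=2948950-82299=2866651
8. interest=⌊2866651·62/10000⌋=17773; principal=100582-17773=82809; balance=2866651-82809=2783842
9. interest=⌊2783842·62/10000⌋=17259; principal=100582-17259=83323; balance=2783842-83323=2700519
10. interest=⌊2700519·62/10000⌋=16743; principal=100582-16743=83839; balance=2700519-83839=2616680
11. interest=⌊2616680·62/10000⌋=16223; principal=100582-16223=84359; balance=2616680-84359=2532321
12. interest=⌊2532321·62/10000⌋=15700; principal=100582-15700=84882; balance=2532321-84882=2447439
13. interest=⌊2447439·62/10000⌋=15174; principal=100582-15174=85408; balance=2447439-85408=2362031
14. interest=⌊2362031·62/10000⌋=14644; principal=100582-14644=85938; balance=2362031-85938=2276093
15. interest=⌊2276093·62/10000⌋=14111; principal=100582-14111=86471; balance=2276093-86471=2189622
16. interest=⌊2189622·62/10000⌋=13575; principal=100582-13575=87007; balance=2189622-87007=2102615
17. interest=⌊2102615·62/10000⌋=13036; principal=100582-13036=87546; balance=2102615-87546=2015069
18. interest=⌊2015069·62/10000⌋=12493; principal=100582-12493=88089; balance=2015069-88089=1926980
19. interest=⌊1926980·62/10000⌋=11947; principal=100582-11947=88635; balance=1926980-88635=1838345
20. interest=⌊1838345·62/10000⌋=11397; principal=100582-11397=89185; balance=1838345-89185=1749160
21. interest=⌊1749160·62/10000⌋=10844; principal=100582-10844=89738; balance=1749160-89738=1659422
22. interest=⌊1659422·62/10000⌋=10288; principal=100582-10288=90294; balance=1659422-90294=1569128
23. interest=⌊1569128·62/10000⌋=9728; principal=100582-9728=90854; balance=1569128-90854=1478274
24. interest=⌊1478274·62/10000⌋=9165; principal=100582-9165=91417; balance=1478274-91417=1386857
25. interest=⌊1386857·62/10000⌋=8598; principal=100582-8598=91984; balance=1386857-91984=1294873
26. interest=⌊1294873·62/10000⌋=8028; principal=100582-8028=92554; balance=1294873-92554=1202319
27. interest=⌊1202319·62/10000⌋=7454; principal=100582-7454=93128; balance=1202319-93128=1109191
28. interest=⌊1109191·62/10000⌋=6876; principal=100582-6876=93706; balance=1109191-93706=1015485
29. interest=⌊1015485·62/10000⌋=6296; principal=100582-6296=94286; balance=1015485-94286=921199
30. interest=⌊921199·62/10000⌋=5711; principal=100582-5711=94871; balance=921199-94871=826328
31. interest=⌊826328·62/10000⌋=5123; principal=100582-5123=95459; balance=826328-95459=730869
32. interest=⌊730869·62/10000⌋=4531; principal=100582-4531=96051; balance=730869-96051=634818
33. interest=⌊634818·62/10000⌋=3935; principal=100582-3935=96647; balance=634818-96647=538171
34. interest=⌊538171·62/10000⌋=3336; principal=100582-3336=97246; balance=538171-97246=440925
35. interest=⌊440925·62/10000⌋=2733; principal=100582-2733=97849; balance=440925-97849=343076
36. interest=⌊343076·62/10000⌋=2127; principal=100582-2127=98455; balance=343076-98455=244621
37. interest=⌊244621·62/10000⌋=1516; principal=100582-1516=99066; balance=244621-99066=145555
38. interest=⌊145555·62/10000⌋=902; principal=100582-902=99680; balance=145555-99680=45875
39. interest=⌊45875·62/10000⌋=284; principal=min(100582-284,45875)=45875; balance=45875-45875=0

1 21279 79303 3352901
2 20787 79795 3273106
3 20293 80289 3192817
4 19795 80787 3112030
5 19294 81288 3030742
6 18790 81792 2948950
7 18283 82299 2866651
8 17773 82809 2783842
9 17259 83323 2700519
10 16743 83839 2616680
11 16223 84359 2532321
12 15700 84882 2447439
13 15174 85408 2362031
14 14644 85938 2276093
15 14111 86471 2189622
16 13575 87007 2102615
17 13036 87546 2015069
18 12493 88089 1926980
19 11947 88635 1838345
20 11397 89185 1749160
21 10844 89738 1659422
22 10288 90294 1569128
23 9728 90854 1478274
24 9165 91417 1386857
25 8598 91984 1294873
26 8028 92554 1202319
27 7454 93128 1109191
28 6876 93706 1015485
29 6296 94286 921199
30 5711 94871 826328
31 5123 95459 730869
32 4531 96051 634818
33 3935 96647 538171
34 3336 97246 440925
35 2733 97849 343076
36 2127 98455 244621
37 1516 99066 145555
38 902 99680 45875
39 284 45875 0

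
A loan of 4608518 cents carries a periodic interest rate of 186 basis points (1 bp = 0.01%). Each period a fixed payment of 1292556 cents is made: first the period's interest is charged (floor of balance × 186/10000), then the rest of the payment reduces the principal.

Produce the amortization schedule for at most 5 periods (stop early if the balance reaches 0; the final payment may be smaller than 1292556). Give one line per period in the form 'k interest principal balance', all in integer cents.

1. interest=⌊4608518·186/10000⌋=85718; principal=1292556-85718=1206838; balance=4608518-1206838=3401680
2. interest=⌊3401680·186/10000⌋=63271; principal=1292556-63271=1229285; balance=3401680-1229285=2172395
3. interest=⌊2172395·186/10000⌋=40406; principal=1292556-40406=1252150; balance=2172395-1252150=920245
4. interest=⌊920245·186/10000⌋=17116; principal=min(1292556-17116,920245)=920245; balance=920245-920245=0

1 85718 1206838 3401680
2 63271 1229285 2172395
3 40406 1252150 920245
4 17116 920245 0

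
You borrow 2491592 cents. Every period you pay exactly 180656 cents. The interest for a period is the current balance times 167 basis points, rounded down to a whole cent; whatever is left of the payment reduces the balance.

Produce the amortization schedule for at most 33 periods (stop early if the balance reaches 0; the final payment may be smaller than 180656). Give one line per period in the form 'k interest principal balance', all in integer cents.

1. interest=⌊2491592·167/10000⌋=41609; principal=180656-41609=139047; balance=2491592-139047=2352545
2. interest=⌊2352545·167/10000⌋=39287; principal=180656-39287=141369; balance=2352545-141369=2211176
3. interest=⌊2211176·167/10000⌋=36926; principal=180656-36926=143730; balance=2211176-143730=2067446
4. interest=⌊2067446·167/10000⌋=34526; principal=180656-34526=146130; balance=2067446-146130=1921316
5. interest=⌊1921316·167/10000⌋=32085; principal=180656-32085=148571; balance=1921316-148571=1772745
6. interest=⌊1772745·167/10000⌋=29604; principal=180656-29604=151052; balance=1772745-151052=1621693
7. interest=⌊1621693·167/10000⌋=27082; principal=180656-27082=153574; balance=1621693-153574=1468119
8. interest=⌊1468119·167/10000⌋=24517; principal=180656-24517=156139; balance=1468119-156139=1311980
9. interest=⌊1311980·167/10000⌋=21910; principal=180656-21910=158746; balance=1311980-158746=1153234
10. interest=⌊1153234·167/10000⌋=19259; principal=180656-19259=161397; balance=1153234-161397=991837
11. interest=⌊991837·167/10000⌋=16563; principal=180656-16563=164093; balance=991837-164093=827744
12. interest=⌊827744·167/10000⌋=13823; principal=180656-13823=166833; balance=827744-166833=660911
13. interest=⌊660911·167/10000⌋=11037; principal=180656-11037=169619; balance=660911-169619=491292
14. interest=⌊491292·167/10000⌋=8204; principal=180656-8204=172452; balance=491292-172452=318840
15. interest=⌊318840·167/10000⌋=5324; principal=180656-5324=175332; balance=318840-175332=143508
16. interest=⌊143508·167/10000⌋=2396; principal=min(180656-2396,143508)=143508; balance=143508-143508=0

1 41609 139047 2352545
2 39287 141369 2211176
3 36926 143730 2067446
4 34526 146130 1921316
5 32085 148571 1772745
6 29604 151052 1621693
7 27082 153574 1468119
8 24517 156139 1311980
9 21910 158746 1153234
10 19259 161397 991837
11 16563 164093 827744
12 13823 166833 660911
13 11037 169619 491292
14 8204 172452 318840
15 5324 175332 143508
16 2396 143508 0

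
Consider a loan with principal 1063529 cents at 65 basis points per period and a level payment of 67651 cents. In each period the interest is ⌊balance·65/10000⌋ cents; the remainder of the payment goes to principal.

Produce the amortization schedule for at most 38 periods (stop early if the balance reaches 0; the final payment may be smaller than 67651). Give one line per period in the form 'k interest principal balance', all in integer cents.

1. interest=⌊1063529·65/10000⌋=6912; principal=67651-6912=60739; balance=1063529-60739=1002790
2. interest=⌊1002790·65/10000⌋=6518; principal=67651-6518=61133; balance=1002790-61133=941657
3. interest=⌊941657·65/10000⌋=6120; principal=67651-6120=61531; balance=941657-61531=880126
4. interest=⌊880126·65/10000⌋=5720; principal=67651-5720=61931; balance=880126-61931=818195
5. interest=⌊818195·65/10000⌋=5318; principal=67651-5318=62333; balance=818195-62333=755862
6. interest=⌊755862·65/10000⌋=4913; principal=67651-4913=62738; balance=755862-62738=693124
7. interest=⌊693124·65/10000⌋=4505; principal=67651-4505=63146; balance=693124-63146=629978
8. interest=⌊629978·65/10000⌋=4094; principal=67651-4094=63557; balance=629978-63557=566421
9. interest=⌊566421·65/10000⌋=3681; principal=67651-3681=63970; balance=566421-63970=502451
10. interest=⌊502451·65/10000⌋=3265; principal=67651-3265=64386; balance=502451-64386=438065
11. interest=⌊438065·65/10000⌋=2847; principal=67651-2847=64804; balance=438065-64804=373261
12. interest=⌊373261·65/10000⌋=2426; principal=67651-2426=65225; balance=373261-65225=308036
13. interest=⌊308036·65/10000⌋=2002; principal=67651-2002=65649; balance=308036-65649=242387
14. interest=⌊242387·65/10000⌋=1575; principal=67651-1575=66076; balance=242387-66076=176311
15. interest=⌊176311·65/10000⌋=1146; principal=67651-1146=66505; balance=176311-66505=109806
16. interest=⌊109806·65/10000⌋=713; principal=67651-713=66938; balance=109806-66938=42868
17. interest=⌊42868·65/10000⌋=278; principal=min(67651-278,42868)=42868; balance=42868-42868=0

1 6912 60739 1002790
2 6518 61133 941657
3 6120 61531 880126
4 5720 61931 818195
5 5318 62333 755862
6 4913 62738 693124
7 4505 63146 629978
8 4094 63557 566421
9 3681 63970 502451
10 3265 64386 438065
11 2847 64804 373261
12 2426 65225 308036
13 2002 65649 242387
14 1575 66076 176311
15 1146 66505 109806
16 713 66938 42868
17 278 42868 0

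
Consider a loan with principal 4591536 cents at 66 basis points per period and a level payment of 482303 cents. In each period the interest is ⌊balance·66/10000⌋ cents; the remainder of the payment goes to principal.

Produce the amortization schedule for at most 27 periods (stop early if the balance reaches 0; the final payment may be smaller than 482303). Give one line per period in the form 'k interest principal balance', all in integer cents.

1 30304 451999 4139537
2 27320 454983 3684554
3 24318 457985 3226569
4 21295 461008 2765561
5 18252 464051 2301510
6 15189 467114 1834396
7 12107 470196 1364200
8 9003 473300 890900
9 5879 476424 414476
10 2735 414476 0

1. interest=⌊4591536·66/10000⌋=30304; principal=482303-30304=451999; balance=4591536-451999=4139537
2. interest=⌊4139537·66/10000⌋=27320; principal=482303-27320=454983; balance=4139537-454983=3684554
3. interest=⌊3684554·66/10000⌋=24318; principal=482303-24318=457985; balance=3684554-457985=3226569
4. interest=⌊3226569·66/10000⌋=21295; principal=482303-21295=461008; balance=3226569-461008=2765561
5. interest=⌊2765561·66/10000⌋=18252; principal=482303-18252=464051; balance=2765561-464051=2301510
6. interest=⌊2301510·66/10000⌋=15189; principal=482303-15189=467114; balance=2301510-467114=1834396
7. interest=⌊1834396·66/10000⌋=12107; principal=482303-12107=470196; balance=1834396-470196=1364200
8. interest=⌊1364200·66/10000⌋=9003; principal=482303-9003=473300; balance=1364200-473300=890900
9. interest=⌊890900·66/10000⌋=5879; principal=482303-5879=476424; balance=890900-476424=414476
10. interest=⌊414476·66/10000⌋=2735; principal=min(482303-2735,414476)=414476; balance=414476-414476=0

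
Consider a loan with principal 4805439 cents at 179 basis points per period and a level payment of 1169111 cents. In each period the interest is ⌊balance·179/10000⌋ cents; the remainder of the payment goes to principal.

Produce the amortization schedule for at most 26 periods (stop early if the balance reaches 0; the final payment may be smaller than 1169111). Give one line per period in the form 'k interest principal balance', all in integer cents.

1 86017 1083094 3722345
2 66629 1102482 2619863
3 46895 1122216 1497647
4 26807 1142304 355343
5 6360 355343 0

1. interest=⌊4805439·179/10000⌋=86017; principal=1169111-86017=1083094; balance=4805439-1083094=3722345
2. interest=⌊3722345·179/10000⌋=66629; principal=1169111-66629=1102482; balance=3722345-1102482=2619863
3. interest=⌊2619863·179/10000⌋=46895; principal=1169111-46895=1122216; balance=2619863-1122216=1497647
4. interest=⌊1497647·179/10000⌋=26807; principal=1169111-26807=1142304; balance=1497647-1142304=355343
5. interest=⌊355343·179/10000⌋=6360; principal=min(1169111-6360,355343)=355343; balance=355343-355343=0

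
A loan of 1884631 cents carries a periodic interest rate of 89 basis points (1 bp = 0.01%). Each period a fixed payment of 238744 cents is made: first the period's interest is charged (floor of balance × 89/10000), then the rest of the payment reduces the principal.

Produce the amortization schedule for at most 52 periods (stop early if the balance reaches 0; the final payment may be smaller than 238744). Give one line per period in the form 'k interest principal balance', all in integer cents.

1. interest=⌊1884631·89/10000⌋=16773; principal=238744-16773=221971; balance=1884631-221971=1662660
2. interest=⌊1662660·89/10000⌋=14797; principal=238744-14797=223947; balance=1662660-223947=1438713
3. interest=⌊1438713·89/10000⌋=12804; principal=238744-12804=225940; balance=1438713-225940=1212773
4. interest=⌊1212773·89/10000⌋=10793; principal=238744-10793=227951; balance=1212773-227951=984822
5. interest=⌊984822·89/10000⌋=8764; principal=238744-8764=229980; balance=984822-229980=754842
6. interest=⌊754842·89/10000⌋=6718; principal=238744-6718=232026; balance=754842-232026=522816
7. interest=⌊522816·89/10000⌋=4653; principal=238744-4653=234091; balance=522816-234091=288725
8. interest=⌊288725·89/10000⌋=2569; principal=238744-2569=236175; balance=288725-236175=52550
9. interest=⌊52550·89/10000⌋=467; principal=min(238744-467,52550)=52550; balance=52550-52550=0

1 16773 221971 1662660
2 14797 223947 1438713
3 12804 225940 1212773
4 10793 227951 984822
5 8764 229980 754842
6 6718 232026 522816
7 4653 234091 288725
8 2569 236175 52550
9 467 52550 0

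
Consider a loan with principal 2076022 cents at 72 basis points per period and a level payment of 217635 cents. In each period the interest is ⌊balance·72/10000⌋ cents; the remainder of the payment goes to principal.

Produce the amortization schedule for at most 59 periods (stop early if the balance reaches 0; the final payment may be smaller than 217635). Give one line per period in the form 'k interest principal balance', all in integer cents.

1. interest=⌊2076022·72/10000⌋=14947; principal=217635-14947=202688; balance=2076022-202688=1873334
2. interest=⌊1873334·72/10000⌋=13488; principal=217635-13488=204147; balance=1873334-204147=1669187
3. interest=⌊1669187·72/10000⌋=12018; principal=217635-12018=205617; balance=1669187-205617=1463570
4. interest=⌊1463570·72/10000⌋=10537; principal=217635-10537=207098; balance=1463570-207098=1256472
5. interest=⌊1256472·72/10000⌋=9046; principal=217635-9046=208589; balance=1256472-208589=1047883
6. interest=⌊1047883·72/10000⌋=7544; principal=217635-7544=210091; balance=1047883-210091=837792
7. interest=⌊837792·72/10000⌋=6032; principal=217635-6032=211603; balance=837792-211603=626189
8. interest=⌊626189·72/10000⌋=4508; principal=217635-4508=213127; balance=626189-213127=413062
9. interest=⌊413062·72/10000⌋=2974; principal=217635-2974=214661; balance=413062-214661=198401
10. interest=⌊198401·72/10000⌋=1428; principal=min(217635-1428,198401)=198401; balance=198401-198401=0

1 14947 202688 1873334
2 13488 204147 1669187
3 12018 205617 1463570
4 10537 207098 1256472
5 9046 208589 1047883
6 7544 210091 837792
7 6032 211603 626189
8 4508 213127 413062
9 2974 214661 198401
10 1428 198401 0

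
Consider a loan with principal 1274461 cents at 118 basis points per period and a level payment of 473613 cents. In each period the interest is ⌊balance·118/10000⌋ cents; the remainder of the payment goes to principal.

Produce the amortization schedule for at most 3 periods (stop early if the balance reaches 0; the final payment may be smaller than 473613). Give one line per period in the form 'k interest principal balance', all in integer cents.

1. interest=⌊1274461·118/10000⌋=15038; principal=473613-15038=458575; balance=1274461-458575=815886
2. interest=⌊815886·118/10000⌋=9627; principal=473613-9627=463986; balance=815886-463986=351900
3. interest=⌊351900·118/10000⌋=4152; principal=min(473613-4152,351900)=351900; balance=351900-351900=0

1 15038 458575 815886
2 9627 463986 351900
3 4152 351900 0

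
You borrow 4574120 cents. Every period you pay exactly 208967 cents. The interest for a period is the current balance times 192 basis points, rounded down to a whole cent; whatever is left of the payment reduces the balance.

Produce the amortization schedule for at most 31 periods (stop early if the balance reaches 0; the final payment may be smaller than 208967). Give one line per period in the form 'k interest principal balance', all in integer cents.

1 87823 121144 4452976
2 85497 123470 4329506
3 83126 125841 4203665
4 80710 128257 4075408
5 78247 130720 3944688
6 75738 133229 3811459
7 73180 135787 3675672
8 70572 138395 3537277
9 67915 141052 3396225
10 65207 143760 3252465
11 62447 146520 3105945
12 59634 149333 2956612
13 56766 152201 2804411
14 53844 155123 2649288
15 50866 158101 2491187
16 47830 161137 2330050
17 44736 164231 2165819
18 41583 167384 1998435
19 38369 170598 1827837
20 35094 173873 1653964
21 31756 177211 1476753
22 28353 180614 1296139
23 24885 184082 1112057
24 21351 187616 924441
25 17749 191218 733223
26 14077 194890 538333
27 10335 198632 339701
28 6522 202445 137256
29 2635 137256 0

1. interest=⌊4574120·192/10000⌋=87823; principal=208967-87823=121144; balance=4574120-121144=4452976
2. interest=⌊4452976·192/10000⌋=85497; principal=208967-85497=123470; balance=4452976-123470=4329506
3. interest=⌊4329506·192/10000⌋=83126; principal=208967-83126=125841; balance=4329506-125841=4203665
4. interest=⌊4203665·192/10000⌋=80710; principal=208967-80710=128257; balance=4203665-128257=4075408
5. interest=⌊4075408·192/10000⌋=78247; principal=208967-78247=130720; balance=4075408-130720=3944688
6. interest=⌊3944688·192/10000⌋=75738; principal=208967-75738=133229; balance=3944688-133229=3811459
7. interest=⌊3811459·192/10000⌋=73180; principal=208967-73180=135787; balance=3811459-135787=3675672
8. interest=⌊3675672·192/10000⌋=70572; principal=208967-70572=138395; balance=3675672-138395=3537277
9. interest=⌊3537277·192/10000⌋=67915; principal=208967-67915=141052; balance=3537277-141052=3396225
10. interest=⌊3396225·192/10000⌋=65207; principal=208967-65207=143760; balance=3396225-143760=3252465
11. interest=⌊3252465·192/10000⌋=62447; principal=208967-62447=146520; balance=3252465-146520=3105945
12. interest=⌊3105945·192/10000⌋=59634; principal=208967-59634=149333; balance=3105945-149333=2956612
13. interest=⌊2956612·192/10000⌋=56766; principal=208967-56766=152201; balance=2956612-152201=2804411
14. interest=⌊2804411·192/10000⌋=53844; principal=208967-53844=155123; balance=2804411-155123=2649288
15. interest=⌊2649288·192/10000⌋=50866; principal=208967-50866=158101; balance=2649288-158101=2491187
16. interest=⌊2491187·192/10000⌋=47830; principal=208967-47830=161137; balance=2491187-161137=2330050
17. interest=⌊2330050·192/10000⌋=44736; principal=208967-44736=164231; balance=2330050-164231=2165819
18. interest=⌊2165819·192/10000⌋=41583; principal=208967-41583=167384; balance=2165819-167384=1998435
19. interest=⌊1998435·192/10000⌋=38369; principal=208967-38369=170598; balance=1998435-170598=1827837
20. interest=⌊1827837·192/10000⌋=35094; principal=208967-35094=173873; balance=1827837-173873=1653964
21. interest=⌊1653964·192/10000⌋=31756; principal=208967-31756=177211; balance=1653964-177211=1476753
22. interest=⌊1476753·192/10000⌋=28353; principal=208967-28353=180614; balance=1476753-180614=1296139
23. interest=⌊1296139·192/10000⌋=24885; principal=208967-24885=184082; balance=1296139-184082=1112057
24. interest=⌊1112057·192/10000⌋=21351; principal=208967-21351=187616; balance=1112057-187616=924441
25. interest=⌊924441·192/10000⌋=17749; principal=208967-17749=191218; balance=924441-191218=733223
26. interest=⌊733223·192/10000⌋=14077; principal=208967-14077=194890; balance=733223-194890=538333
27. interest=⌊538333·192/10000⌋=10335; principal=208967-10335=198632; balance=538333-198632=339701
28. interest=⌊339701·192/10000⌋=6522; principal=208967-6522=202445; balance=339701-202445=137256
29. interest=⌊137256·192/10000⌋=2635; principal=min(208967-2635,137256)=137256; balance=137256-137256=0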